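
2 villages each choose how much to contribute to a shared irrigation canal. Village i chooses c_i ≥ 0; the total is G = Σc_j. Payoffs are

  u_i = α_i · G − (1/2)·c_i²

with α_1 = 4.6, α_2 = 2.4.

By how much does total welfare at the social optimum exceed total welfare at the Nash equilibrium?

13.46

Village i's FOC: ∂u_i/∂c_i = α_i − c_i = 0, so c_i* = α_i.
NE contributions = (4.6, 2.4); G = 7.
W^NE = (Σα)·G − ½Σα_i² = 7² − ½·26.92 = 35.54.
Planner sets c_i = Σα_j = 7 for every i, so G^SO = 2·7 = 14.
W^SO = (Σα)·G^SO − ½·2·(Σα)² = (2/2)·7² = 49.
Deadweight loss = W^SO − W^NE = 13.46.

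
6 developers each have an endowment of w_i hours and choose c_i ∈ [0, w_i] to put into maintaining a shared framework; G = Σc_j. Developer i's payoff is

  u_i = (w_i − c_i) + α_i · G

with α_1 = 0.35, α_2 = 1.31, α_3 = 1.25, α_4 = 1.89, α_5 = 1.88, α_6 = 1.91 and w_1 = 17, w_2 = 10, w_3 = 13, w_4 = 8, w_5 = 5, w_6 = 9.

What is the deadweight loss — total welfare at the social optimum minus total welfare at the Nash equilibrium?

129.03

∂u_i/∂c_i = α_i − 1, so developer i contributes w_i if α_i > 1, else 0.
α_i > 1 for i ∈ {2, 3, 4, 5, 6}; NE contributions (0, 10, 13, 8, 5, 9), G = 45.
W^NE = Σw_i − G^NE + (Σα_i)·G^NE = 62 + 7.59·45 = 403.55.
Planner: ∂(Σu_j)/∂c_i = Σα_j − 1 = 7.59 > 0, so everyone contributes w_i; G^SO = 62, W^SO = 62 + 7.59·62 = 532.58.
Deadweight loss = 129.03.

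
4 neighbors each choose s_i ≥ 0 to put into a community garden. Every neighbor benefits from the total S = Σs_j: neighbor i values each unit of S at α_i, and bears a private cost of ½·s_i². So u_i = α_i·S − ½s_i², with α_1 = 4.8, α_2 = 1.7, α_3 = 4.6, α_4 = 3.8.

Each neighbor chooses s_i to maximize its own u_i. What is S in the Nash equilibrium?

14.9

Neighbor i's FOC: ∂u_i/∂s_i = α_i − s_i = 0, so s_i* = α_i.
NE contributions = (4.8, 1.7, 4.6, 3.8); S = 14.9.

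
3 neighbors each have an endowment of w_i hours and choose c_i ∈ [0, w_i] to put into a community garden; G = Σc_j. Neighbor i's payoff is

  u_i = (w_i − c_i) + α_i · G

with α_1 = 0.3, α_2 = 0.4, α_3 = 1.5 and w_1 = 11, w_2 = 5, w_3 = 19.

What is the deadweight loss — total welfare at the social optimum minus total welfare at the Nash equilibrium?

∂u_i/∂c_i = α_i − 1, so neighbor i contributes w_i if α_i > 1, else 0.
α_i > 1 for i ∈ {3}; NE contributions (0, 0, 19), G = 19.
W^NE = Σw_i − G^NE + (Σα_i)·G^NE = 35 + 1.2·19 = 57.8.
Planner: ∂(Σu_j)/∂c_i = Σα_j − 1 = 1.2 > 0, so everyone contributes w_i; G^SO = 35, W^SO = 35 + 1.2·35 = 77.
Deadweight loss = 19.2.

19.2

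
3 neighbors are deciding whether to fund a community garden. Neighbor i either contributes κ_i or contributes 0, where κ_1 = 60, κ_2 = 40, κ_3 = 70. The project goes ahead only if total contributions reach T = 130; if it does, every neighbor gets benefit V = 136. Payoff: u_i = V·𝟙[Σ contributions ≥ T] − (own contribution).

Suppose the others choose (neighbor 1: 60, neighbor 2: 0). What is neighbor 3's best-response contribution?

Others' total = 60. Contributing 70 brings total to 130 ≥ 130: gain V − κ_3 = 66.
Best response: 70.

70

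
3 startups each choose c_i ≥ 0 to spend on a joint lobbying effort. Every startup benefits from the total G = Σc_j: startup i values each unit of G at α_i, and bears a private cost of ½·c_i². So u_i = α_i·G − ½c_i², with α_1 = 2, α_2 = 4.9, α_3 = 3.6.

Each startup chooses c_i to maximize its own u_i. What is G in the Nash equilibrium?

Startup i's FOC: ∂u_i/∂c_i = α_i − c_i = 0, so c_i* = α_i.
NE contributions = (2, 4.9, 3.6); G = 10.5.

10.5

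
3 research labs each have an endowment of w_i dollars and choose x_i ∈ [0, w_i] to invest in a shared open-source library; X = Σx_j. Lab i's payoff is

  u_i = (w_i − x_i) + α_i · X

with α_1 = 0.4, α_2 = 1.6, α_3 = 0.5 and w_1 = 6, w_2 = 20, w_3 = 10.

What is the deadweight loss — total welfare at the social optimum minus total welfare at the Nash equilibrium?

24

∂u_i/∂x_i = α_i − 1, so lab i contributes w_i if α_i > 1, else 0.
α_i > 1 for i ∈ {2}; NE contributions (0, 20, 0), X = 20.
W^NE = Σw_i − X^NE + (Σα_i)·X^NE = 36 + 1.5·20 = 66.
Planner: ∂(Σu_j)/∂x_i = Σα_j − 1 = 1.5 > 0, so everyone contributes w_i; X^SO = 36, W^SO = 36 + 1.5·36 = 90.
Deadweight loss = 24.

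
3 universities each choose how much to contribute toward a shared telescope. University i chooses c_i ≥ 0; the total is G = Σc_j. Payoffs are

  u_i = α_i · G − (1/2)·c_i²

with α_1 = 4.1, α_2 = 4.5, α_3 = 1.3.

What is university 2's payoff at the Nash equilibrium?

University i's FOC: ∂u_i/∂c_i = α_i − c_i = 0, so c_i* = α_i.
NE contributions = (4.1, 4.5, 1.3); G = 9.9.
u_2 = α_2·G − ½·(c_2)² = 4.5·9.9 − ½·4.5² = 34.425.

34.425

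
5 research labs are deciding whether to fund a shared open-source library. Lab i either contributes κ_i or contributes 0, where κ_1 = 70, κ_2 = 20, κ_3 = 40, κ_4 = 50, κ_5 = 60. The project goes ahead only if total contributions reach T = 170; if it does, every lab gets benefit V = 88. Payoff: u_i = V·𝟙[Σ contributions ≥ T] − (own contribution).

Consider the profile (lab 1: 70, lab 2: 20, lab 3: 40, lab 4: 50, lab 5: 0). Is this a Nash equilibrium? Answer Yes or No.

Total = 180 ≥ 170: provided.
Lab 1 (pledges 70, payoff 18): dropping to 0 → total 110, payoff 0. No gain.
Lab 2 (pledges 20, payoff 68): dropping to 0 → total 160, payoff 0. No gain.
Lab 3 (pledges 40, payoff 48): dropping to 0 → total 140, payoff 0. No gain.
Lab 4 (pledges 50, payoff 38): dropping to 0 → total 130, payoff 0. No gain.
Lab 5 (pledges 0, payoff 88): pledging 60 → total 240, payoff 28. No gain.

Yes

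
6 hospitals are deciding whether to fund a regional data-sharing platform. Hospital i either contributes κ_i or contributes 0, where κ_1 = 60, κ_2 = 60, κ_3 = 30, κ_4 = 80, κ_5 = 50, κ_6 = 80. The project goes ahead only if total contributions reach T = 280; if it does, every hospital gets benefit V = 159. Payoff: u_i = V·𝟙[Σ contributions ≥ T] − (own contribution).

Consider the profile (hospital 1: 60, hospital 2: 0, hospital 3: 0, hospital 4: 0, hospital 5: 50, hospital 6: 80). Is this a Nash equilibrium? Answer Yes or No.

Total = 190 < 280: not provided.
Hospital 1 (pledges 60, payoff -60): dropping to 0 → total 130, payoff 0. Profitable deviation.

No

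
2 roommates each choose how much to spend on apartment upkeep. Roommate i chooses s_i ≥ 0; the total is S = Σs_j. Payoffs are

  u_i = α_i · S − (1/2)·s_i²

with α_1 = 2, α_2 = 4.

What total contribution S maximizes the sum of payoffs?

Planner FOC: ∂(Σu_j)/∂s_i = (Σα_j) − s_i = 0, so s_i^SO = Σα_j = 6 for every i; S^SO = 12.

12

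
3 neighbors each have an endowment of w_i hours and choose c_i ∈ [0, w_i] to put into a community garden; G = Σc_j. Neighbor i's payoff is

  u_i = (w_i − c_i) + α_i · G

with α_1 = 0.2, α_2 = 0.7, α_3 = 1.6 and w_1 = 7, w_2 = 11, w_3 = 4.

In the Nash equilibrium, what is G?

∂u_i/∂c_i = α_i − 1, so neighbor i contributes w_i if α_i > 1, else 0.
α_i > 1 for i ∈ {3}; NE contributions (0, 0, 4), G = 4.

4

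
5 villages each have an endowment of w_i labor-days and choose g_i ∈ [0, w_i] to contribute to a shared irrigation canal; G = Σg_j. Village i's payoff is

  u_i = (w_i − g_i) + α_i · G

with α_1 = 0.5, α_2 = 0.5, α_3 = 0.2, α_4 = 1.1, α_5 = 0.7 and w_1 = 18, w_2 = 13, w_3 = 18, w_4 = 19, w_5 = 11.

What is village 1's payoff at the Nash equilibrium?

∂u_i/∂g_i = α_i − 1, so village i contributes w_i if α_i > 1, else 0.
α_i > 1 for i ∈ {4}; NE contributions (0, 0, 0, 19, 0), G = 19.
u_1 = (18 − 0) + 0.5·19 = 27.5.

27.5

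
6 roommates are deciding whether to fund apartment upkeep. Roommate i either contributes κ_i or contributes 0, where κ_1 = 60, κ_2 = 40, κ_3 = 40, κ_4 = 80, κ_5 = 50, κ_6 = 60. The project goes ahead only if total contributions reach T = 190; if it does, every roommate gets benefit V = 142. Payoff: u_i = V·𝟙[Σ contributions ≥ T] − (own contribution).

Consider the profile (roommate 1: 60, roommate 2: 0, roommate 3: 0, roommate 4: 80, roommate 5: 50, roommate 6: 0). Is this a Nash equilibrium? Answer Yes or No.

Yes

Total = 190 ≥ 190: provided.
Roommate 1 (pledges 60, payoff 82): dropping to 0 → total 130, payoff 0. No gain.
Roommate 2 (pledges 0, payoff 142): pledging 40 → total 230, payoff 102. No gain.
Roommate 3 (pledges 0, payoff 142): pledging 40 → total 230, payoff 102. No gain.
Roommate 4 (pledges 80, payoff 62): dropping to 0 → total 110, payoff 0. No gain.
Roommate 5 (pledges 50, payoff 92): dropping to 0 → total 140, payoff 0. No gain.
Roommate 6 (pledges 0, payoff 142): pledging 60 → total 250, payoff 82. No gain.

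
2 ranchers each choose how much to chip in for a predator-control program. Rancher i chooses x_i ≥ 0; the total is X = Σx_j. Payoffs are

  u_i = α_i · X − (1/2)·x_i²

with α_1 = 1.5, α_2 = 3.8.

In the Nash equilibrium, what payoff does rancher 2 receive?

Rancher i's FOC: ∂u_i/∂x_i = α_i − x_i = 0, so x_i* = α_i.
NE contributions = (1.5, 3.8); X = 5.3.
u_2 = α_2·X − ½·(x_2)² = 3.8·5.3 − ½·3.8² = 12.92.

12.92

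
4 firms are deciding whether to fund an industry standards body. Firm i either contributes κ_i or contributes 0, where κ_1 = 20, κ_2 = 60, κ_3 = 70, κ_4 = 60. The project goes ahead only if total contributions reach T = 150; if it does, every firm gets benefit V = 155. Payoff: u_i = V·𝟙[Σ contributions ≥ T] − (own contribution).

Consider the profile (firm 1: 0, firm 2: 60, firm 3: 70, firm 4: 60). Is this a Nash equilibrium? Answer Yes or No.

Total = 190 ≥ 150: provided.
Firm 1 (pledges 0, payoff 155): pledging 20 → total 210, payoff 135. No gain.
Firm 2 (pledges 60, payoff 95): dropping to 0 → total 130, payoff 0. No gain.
Firm 3 (pledges 70, payoff 85): dropping to 0 → total 120, payoff 0. No gain.
Firm 4 (pledges 60, payoff 95): dropping to 0 → total 130, payoff 0. No gain.

Yes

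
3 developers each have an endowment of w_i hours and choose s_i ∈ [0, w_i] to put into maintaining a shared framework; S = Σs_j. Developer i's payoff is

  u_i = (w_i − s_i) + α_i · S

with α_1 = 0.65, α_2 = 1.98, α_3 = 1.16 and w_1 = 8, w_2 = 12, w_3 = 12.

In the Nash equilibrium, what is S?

24

∂u_i/∂s_i = α_i − 1, so developer i contributes w_i if α_i > 1, else 0.
α_i > 1 for i ∈ {2, 3}; NE contributions (0, 12, 12), S = 24.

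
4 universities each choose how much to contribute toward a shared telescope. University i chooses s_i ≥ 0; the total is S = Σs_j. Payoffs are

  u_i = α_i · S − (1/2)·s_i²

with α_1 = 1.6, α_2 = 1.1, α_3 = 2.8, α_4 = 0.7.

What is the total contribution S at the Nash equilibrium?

6.2

University i's FOC: ∂u_i/∂s_i = α_i − s_i = 0, so s_i* = α_i.
NE contributions = (1.6, 1.1, 2.8, 0.7); S = 6.2.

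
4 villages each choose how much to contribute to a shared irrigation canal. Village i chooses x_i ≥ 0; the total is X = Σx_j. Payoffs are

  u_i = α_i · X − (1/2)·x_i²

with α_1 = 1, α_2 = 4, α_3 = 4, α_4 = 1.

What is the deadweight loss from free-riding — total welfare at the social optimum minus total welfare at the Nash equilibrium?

Village i's FOC: ∂u_i/∂x_i = α_i − x_i = 0, so x_i* = α_i.
NE contributions = (1, 4, 4, 1); X = 10.
W^NE = (Σα)·X − ½Σα_i² = 10² − ½·34 = 83.
Planner sets x_i = Σα_j = 10 for every i, so X^SO = 4·10 = 40.
W^SO = (Σα)·X^SO − ½·4·(Σα)² = (4/2)·10² = 200.
Deadweight loss = W^SO − W^NE = 117.

117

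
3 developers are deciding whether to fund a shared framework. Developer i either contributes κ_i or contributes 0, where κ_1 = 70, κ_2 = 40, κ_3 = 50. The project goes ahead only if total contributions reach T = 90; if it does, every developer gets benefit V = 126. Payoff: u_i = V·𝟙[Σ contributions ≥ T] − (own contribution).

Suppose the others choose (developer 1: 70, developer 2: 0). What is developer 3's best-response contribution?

50

Others' total = 70. Contributing 50 brings total to 120 ≥ 90: gain V − κ_3 = 76.
Best response: 50.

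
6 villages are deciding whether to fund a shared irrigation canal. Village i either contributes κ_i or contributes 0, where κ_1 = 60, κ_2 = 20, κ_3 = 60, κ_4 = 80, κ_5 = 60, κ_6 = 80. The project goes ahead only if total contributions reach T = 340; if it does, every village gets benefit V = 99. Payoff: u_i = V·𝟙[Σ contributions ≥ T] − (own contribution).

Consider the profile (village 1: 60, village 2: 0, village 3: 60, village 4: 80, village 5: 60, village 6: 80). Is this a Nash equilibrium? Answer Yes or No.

Yes

Total = 340 ≥ 340: provided.
Village 1 (pledges 60, payoff 39): dropping to 0 → total 280, payoff 0. No gain.
Village 2 (pledges 0, payoff 99): pledging 20 → total 360, payoff 79. No gain.
Village 3 (pledges 60, payoff 39): dropping to 0 → total 280, payoff 0. No gain.
Village 4 (pledges 80, payoff 19): dropping to 0 → total 260, payoff 0. No gain.
Village 5 (pledges 60, payoff 39): dropping to 0 → total 280, payoff 0. No gain.
Village 6 (pledges 80, payoff 19): dropping to 0 → total 260, payoff 0. No gain.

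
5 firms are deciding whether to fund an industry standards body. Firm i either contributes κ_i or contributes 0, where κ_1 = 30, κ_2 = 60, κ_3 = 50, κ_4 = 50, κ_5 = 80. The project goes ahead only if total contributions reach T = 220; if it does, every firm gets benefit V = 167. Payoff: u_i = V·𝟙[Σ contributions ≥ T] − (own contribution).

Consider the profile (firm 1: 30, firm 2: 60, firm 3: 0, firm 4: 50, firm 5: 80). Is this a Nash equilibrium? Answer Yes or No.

Yes

Total = 220 ≥ 220: provided.
Firm 1 (pledges 30, payoff 137): dropping to 0 → total 190, payoff 0. No gain.
Firm 2 (pledges 60, payoff 107): dropping to 0 → total 160, payoff 0. No gain.
Firm 3 (pledges 0, payoff 167): pledging 50 → total 270, payoff 117. No gain.
Firm 4 (pledges 50, payoff 117): dropping to 0 → total 170, payoff 0. No gain.
Firm 5 (pledges 80, payoff 87): dropping to 0 → total 140, payoff 0. No gain.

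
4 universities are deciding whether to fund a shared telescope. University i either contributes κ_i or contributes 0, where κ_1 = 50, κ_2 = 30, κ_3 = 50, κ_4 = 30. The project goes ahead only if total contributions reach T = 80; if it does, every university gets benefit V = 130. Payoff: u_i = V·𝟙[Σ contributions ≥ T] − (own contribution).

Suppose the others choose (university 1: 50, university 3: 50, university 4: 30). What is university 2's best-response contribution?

Others' total = 130 ≥ 80; contributing adds cost 30 for no extra benefit.
Best response: 0.

0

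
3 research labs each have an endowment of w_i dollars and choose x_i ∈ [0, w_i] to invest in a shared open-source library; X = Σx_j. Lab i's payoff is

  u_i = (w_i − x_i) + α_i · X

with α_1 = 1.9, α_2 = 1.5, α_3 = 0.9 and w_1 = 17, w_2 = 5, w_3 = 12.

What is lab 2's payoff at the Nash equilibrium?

33

∂u_i/∂x_i = α_i − 1, so lab i contributes w_i if α_i > 1, else 0.
α_i > 1 for i ∈ {1, 2}; NE contributions (17, 5, 0), X = 22.
u_2 = (5 − 5) + 1.5·22 = 33.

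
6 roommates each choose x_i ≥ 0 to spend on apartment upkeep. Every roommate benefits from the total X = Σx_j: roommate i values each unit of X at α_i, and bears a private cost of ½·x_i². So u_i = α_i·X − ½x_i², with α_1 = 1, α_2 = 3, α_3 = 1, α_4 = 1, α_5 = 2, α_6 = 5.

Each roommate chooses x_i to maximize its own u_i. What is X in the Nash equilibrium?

Roommate i's FOC: ∂u_i/∂x_i = α_i − x_i = 0, so x_i* = α_i.
NE contributions = (1, 3, 1, 1, 2, 5); X = 13.

13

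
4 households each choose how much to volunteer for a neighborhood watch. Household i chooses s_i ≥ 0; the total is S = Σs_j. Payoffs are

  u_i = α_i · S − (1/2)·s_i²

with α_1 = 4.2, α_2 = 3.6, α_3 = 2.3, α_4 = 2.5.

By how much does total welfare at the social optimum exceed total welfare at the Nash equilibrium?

179.83

Household i's FOC: ∂u_i/∂s_i = α_i − s_i = 0, so s_i* = α_i.
NE contributions = (4.2, 3.6, 2.3, 2.5); S = 12.6.
W^NE = (Σα)·S − ½Σα_i² = 12.6² − ½·42.14 = 137.69.
Planner sets s_i = Σα_j = 12.6 for every i, so S^SO = 4·12.6 = 50.4.
W^SO = (Σα)·S^SO − ½·4·(Σα)² = (4/2)·12.6² = 317.52.
Deadweight loss = W^SO − W^NE = 179.83.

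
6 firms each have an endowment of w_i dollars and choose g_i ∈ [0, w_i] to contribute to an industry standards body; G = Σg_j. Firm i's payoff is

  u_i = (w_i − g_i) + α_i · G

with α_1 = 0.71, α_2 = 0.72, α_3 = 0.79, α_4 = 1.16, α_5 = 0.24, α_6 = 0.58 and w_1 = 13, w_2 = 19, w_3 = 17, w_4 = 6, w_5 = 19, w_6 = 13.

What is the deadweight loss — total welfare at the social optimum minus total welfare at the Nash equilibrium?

259.2

∂u_i/∂g_i = α_i − 1, so firm i contributes w_i if α_i > 1, else 0.
α_i > 1 for i ∈ {4}; NE contributions (0, 0, 0, 6, 0, 0), G = 6.
W^NE = Σw_i − G^NE + (Σα_i)·G^NE = 87 + 3.2·6 = 106.2.
Planner: ∂(Σu_j)/∂g_i = Σα_j − 1 = 3.2 > 0, so everyone contributes w_i; G^SO = 87, W^SO = 87 + 3.2·87 = 365.4.
Deadweight loss = 259.2.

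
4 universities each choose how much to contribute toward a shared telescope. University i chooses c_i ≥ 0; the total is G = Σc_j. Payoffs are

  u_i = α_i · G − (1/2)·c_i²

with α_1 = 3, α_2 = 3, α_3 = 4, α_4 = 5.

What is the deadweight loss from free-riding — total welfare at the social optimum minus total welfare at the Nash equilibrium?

254.5

University i's FOC: ∂u_i/∂c_i = α_i − c_i = 0, so c_i* = α_i.
NE contributions = (3, 3, 4, 5); G = 15.
W^NE = (Σα)·G − ½Σα_i² = 15² − ½·59 = 195.5.
Planner sets c_i = Σα_j = 15 for every i, so G^SO = 4·15 = 60.
W^SO = (Σα)·G^SO − ½·4·(Σα)² = (4/2)·15² = 450.
Deadweight loss = W^SO − W^NE = 254.5.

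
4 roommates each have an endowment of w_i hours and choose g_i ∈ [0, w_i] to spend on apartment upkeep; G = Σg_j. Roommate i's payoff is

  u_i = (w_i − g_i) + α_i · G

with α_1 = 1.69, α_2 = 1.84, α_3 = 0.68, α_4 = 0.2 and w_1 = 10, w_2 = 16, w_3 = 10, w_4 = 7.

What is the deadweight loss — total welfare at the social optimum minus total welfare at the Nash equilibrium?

57.97

∂u_i/∂g_i = α_i − 1, so roommate i contributes w_i if α_i > 1, else 0.
α_i > 1 for i ∈ {1, 2}; NE contributions (10, 16, 0, 0), G = 26.
W^NE = Σw_i − G^NE + (Σα_i)·G^NE = 43 + 3.41·26 = 131.66.
Planner: ∂(Σu_j)/∂g_i = Σα_j − 1 = 3.41 > 0, so everyone contributes w_i; G^SO = 43, W^SO = 43 + 3.41·43 = 189.63.
Deadweight loss = 57.97.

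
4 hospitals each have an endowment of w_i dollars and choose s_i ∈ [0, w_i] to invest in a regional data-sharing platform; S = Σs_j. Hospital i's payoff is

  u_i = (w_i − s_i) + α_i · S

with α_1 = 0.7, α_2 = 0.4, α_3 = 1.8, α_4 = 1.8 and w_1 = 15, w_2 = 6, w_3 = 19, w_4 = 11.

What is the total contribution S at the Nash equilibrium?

30

∂u_i/∂s_i = α_i − 1, so hospital i contributes w_i if α_i > 1, else 0.
α_i > 1 for i ∈ {3, 4}; NE contributions (0, 0, 19, 11), S = 30.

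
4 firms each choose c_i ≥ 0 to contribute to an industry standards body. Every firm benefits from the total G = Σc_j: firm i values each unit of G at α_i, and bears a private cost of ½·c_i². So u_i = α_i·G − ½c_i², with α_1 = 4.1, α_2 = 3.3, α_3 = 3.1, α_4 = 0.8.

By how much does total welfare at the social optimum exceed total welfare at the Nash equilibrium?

Firm i's FOC: ∂u_i/∂c_i = α_i − c_i = 0, so c_i* = α_i.
NE contributions = (4.1, 3.3, 3.1, 0.8); G = 11.3.
W^NE = (Σα)·G − ½Σα_i² = 11.3² − ½·37.95 = 108.715.
Planner sets c_i = Σα_j = 11.3 for every i, so G^SO = 4·11.3 = 45.2.
W^SO = (Σα)·G^SO − ½·4·(Σα)² = (4/2)·11.3² = 255.38.
Deadweight loss = W^SO − W^NE = 146.665.

146.665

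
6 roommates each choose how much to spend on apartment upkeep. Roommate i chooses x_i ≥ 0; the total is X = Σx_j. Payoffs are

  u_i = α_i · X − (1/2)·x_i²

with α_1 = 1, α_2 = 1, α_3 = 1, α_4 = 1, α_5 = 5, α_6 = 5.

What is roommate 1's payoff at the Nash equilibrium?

13.5

Roommate i's FOC: ∂u_i/∂x_i = α_i − x_i = 0, so x_i* = α_i.
NE contributions = (1, 1, 1, 1, 5, 5); X = 14.
u_1 = α_1·X − ½·(x_1)² = 1·14 − ½·1² = 13.5.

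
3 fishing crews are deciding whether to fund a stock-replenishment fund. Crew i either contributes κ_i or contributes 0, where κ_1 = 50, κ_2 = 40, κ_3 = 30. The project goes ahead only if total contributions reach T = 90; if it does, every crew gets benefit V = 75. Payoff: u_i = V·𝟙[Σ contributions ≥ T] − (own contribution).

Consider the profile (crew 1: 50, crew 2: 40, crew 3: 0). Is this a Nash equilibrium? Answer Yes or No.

Total = 90 ≥ 90: provided.
Crew 1 (pledges 50, payoff 25): dropping to 0 → total 40, payoff 0. No gain.
Crew 2 (pledges 40, payoff 35): dropping to 0 → total 50, payoff 0. No gain.
Crew 3 (pledges 0, payoff 75): pledging 30 → total 120, payoff 45. No gain.

Yes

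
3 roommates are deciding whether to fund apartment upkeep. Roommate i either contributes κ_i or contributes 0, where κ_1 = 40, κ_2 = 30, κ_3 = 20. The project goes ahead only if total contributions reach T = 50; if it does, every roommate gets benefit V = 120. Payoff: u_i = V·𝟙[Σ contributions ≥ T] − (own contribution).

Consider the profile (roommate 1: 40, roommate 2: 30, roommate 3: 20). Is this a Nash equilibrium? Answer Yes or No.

No

Total = 90 ≥ 50: provided.
Roommate 1 (pledges 40, payoff 80): dropping to 0 → total 50, payoff 120. Profitable deviation.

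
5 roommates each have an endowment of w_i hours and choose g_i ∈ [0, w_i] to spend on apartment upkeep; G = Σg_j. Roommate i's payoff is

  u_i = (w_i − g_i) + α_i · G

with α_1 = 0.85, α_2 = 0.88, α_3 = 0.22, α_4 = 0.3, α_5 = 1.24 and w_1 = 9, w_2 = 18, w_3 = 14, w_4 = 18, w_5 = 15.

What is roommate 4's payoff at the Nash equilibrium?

∂u_i/∂g_i = α_i − 1, so roommate i contributes w_i if α_i > 1, else 0.
α_i > 1 for i ∈ {5}; NE contributions (0, 0, 0, 0, 15), G = 15.
u_4 = (18 − 0) + 0.3·15 = 22.5.

22.5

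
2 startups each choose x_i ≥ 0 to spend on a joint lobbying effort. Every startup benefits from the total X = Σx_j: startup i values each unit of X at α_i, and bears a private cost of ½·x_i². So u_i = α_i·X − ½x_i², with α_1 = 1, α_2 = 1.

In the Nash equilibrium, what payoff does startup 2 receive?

Startup i's FOC: ∂u_i/∂x_i = α_i − x_i = 0, so x_i* = α_i.
NE contributions = (1, 1); X = 2.
u_2 = α_2·X − ½·(x_2)² = 1·2 − ½·1² = 1.5.

1.5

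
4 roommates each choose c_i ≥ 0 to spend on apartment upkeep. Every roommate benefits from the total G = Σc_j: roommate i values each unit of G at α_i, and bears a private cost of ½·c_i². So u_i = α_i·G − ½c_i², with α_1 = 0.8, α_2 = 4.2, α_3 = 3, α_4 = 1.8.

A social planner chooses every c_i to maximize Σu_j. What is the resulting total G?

Planner FOC: ∂(Σu_j)/∂c_i = (Σα_j) − c_i = 0, so c_i^SO = Σα_j = 9.8 for every i; G^SO = 39.2.

39.2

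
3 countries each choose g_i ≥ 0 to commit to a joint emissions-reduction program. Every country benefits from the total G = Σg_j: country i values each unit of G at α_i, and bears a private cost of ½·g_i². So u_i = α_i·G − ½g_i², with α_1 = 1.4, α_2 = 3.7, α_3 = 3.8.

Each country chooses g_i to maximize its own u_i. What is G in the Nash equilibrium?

8.9

Country i's FOC: ∂u_i/∂g_i = α_i − g_i = 0, so g_i* = α_i.
NE contributions = (1.4, 3.7, 3.8); G = 8.9.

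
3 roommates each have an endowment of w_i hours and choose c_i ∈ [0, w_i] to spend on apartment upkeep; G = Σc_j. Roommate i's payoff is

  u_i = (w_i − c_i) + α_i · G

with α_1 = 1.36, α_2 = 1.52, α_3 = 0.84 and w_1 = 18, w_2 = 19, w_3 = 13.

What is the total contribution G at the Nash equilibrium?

37

∂u_i/∂c_i = α_i − 1, so roommate i contributes w_i if α_i > 1, else 0.
α_i > 1 for i ∈ {1, 2}; NE contributions (18, 19, 0), G = 37.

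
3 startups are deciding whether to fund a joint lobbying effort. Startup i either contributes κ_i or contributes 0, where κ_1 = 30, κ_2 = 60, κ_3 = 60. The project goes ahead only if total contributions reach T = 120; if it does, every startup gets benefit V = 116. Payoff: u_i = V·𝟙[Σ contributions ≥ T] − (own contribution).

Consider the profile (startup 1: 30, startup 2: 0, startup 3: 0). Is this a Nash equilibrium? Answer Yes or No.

Total = 30 < 120: not provided.
Startup 1 (pledges 30, payoff -30): dropping to 0 → total 0, payoff 0. Profitable deviation.

No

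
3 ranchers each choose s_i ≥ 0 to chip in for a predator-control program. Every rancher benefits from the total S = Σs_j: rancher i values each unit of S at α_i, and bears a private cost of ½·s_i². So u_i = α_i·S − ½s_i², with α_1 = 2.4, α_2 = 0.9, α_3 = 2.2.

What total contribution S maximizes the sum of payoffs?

16.5

Planner FOC: ∂(Σu_j)/∂s_i = (Σα_j) − s_i = 0, so s_i^SO = Σα_j = 5.5 for every i; S^SO = 16.5.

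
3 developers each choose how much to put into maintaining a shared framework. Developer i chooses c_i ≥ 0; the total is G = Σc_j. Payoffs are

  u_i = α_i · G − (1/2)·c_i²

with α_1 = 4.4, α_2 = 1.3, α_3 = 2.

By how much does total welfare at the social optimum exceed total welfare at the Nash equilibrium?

42.17

Developer i's FOC: ∂u_i/∂c_i = α_i − c_i = 0, so c_i* = α_i.
NE contributions = (4.4, 1.3, 2); G = 7.7.
W^NE = (Σα)·G − ½Σα_i² = 7.7² − ½·25.05 = 46.765.
Planner sets c_i = Σα_j = 7.7 for every i, so G^SO = 3·7.7 = 23.1.
W^SO = (Σα)·G^SO − ½·3·(Σα)² = (3/2)·7.7² = 88.935.
Deadweight loss = W^SO − W^NE = 42.17.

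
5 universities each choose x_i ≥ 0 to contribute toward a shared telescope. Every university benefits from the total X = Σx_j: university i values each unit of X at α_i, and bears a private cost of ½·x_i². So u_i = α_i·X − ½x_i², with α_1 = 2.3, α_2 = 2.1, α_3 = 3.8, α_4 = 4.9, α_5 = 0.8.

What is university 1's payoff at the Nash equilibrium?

29.325

University i's FOC: ∂u_i/∂x_i = α_i − x_i = 0, so x_i* = α_i.
NE contributions = (2.3, 2.1, 3.8, 4.9, 0.8); X = 13.9.
u_1 = α_1·X − ½·(x_1)² = 2.3·13.9 − ½·2.3² = 29.325.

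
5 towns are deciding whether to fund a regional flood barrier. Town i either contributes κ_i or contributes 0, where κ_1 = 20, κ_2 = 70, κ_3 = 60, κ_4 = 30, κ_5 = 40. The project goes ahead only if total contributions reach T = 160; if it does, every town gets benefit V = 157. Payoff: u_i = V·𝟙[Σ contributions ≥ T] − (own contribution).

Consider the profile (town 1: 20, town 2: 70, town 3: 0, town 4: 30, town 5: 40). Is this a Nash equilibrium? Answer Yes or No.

Total = 160 ≥ 160: provided.
Town 1 (pledges 20, payoff 137): dropping to 0 → total 140, payoff 0. No gain.
Town 2 (pledges 70, payoff 87): dropping to 0 → total 90, payoff 0. No gain.
Town 3 (pledges 0, payoff 157): pledging 60 → total 220, payoff 97. No gain.
Town 4 (pledges 30, payoff 127): dropping to 0 → total 130, payoff 0. No gain.
Town 5 (pledges 40, payoff 117): dropping to 0 → total 120, payoff 0. No gain.

Yes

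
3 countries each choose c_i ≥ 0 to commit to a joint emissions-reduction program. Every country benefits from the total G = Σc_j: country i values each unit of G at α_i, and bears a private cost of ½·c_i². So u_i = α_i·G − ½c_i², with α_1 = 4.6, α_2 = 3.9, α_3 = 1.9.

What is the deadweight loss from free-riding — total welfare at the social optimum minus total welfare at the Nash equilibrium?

Country i's FOC: ∂u_i/∂c_i = α_i − c_i = 0, so c_i* = α_i.
NE contributions = (4.6, 3.9, 1.9); G = 10.4.
W^NE = (Σα)·G − ½Σα_i² = 10.4² − ½·39.98 = 88.17.
Planner sets c_i = Σα_j = 10.4 for every i, so G^SO = 3·10.4 = 31.2.
W^SO = (Σα)·G^SO − ½·3·(Σα)² = (3/2)·10.4² = 162.24.
Deadweight loss = W^SO − W^NE = 74.07.

74.07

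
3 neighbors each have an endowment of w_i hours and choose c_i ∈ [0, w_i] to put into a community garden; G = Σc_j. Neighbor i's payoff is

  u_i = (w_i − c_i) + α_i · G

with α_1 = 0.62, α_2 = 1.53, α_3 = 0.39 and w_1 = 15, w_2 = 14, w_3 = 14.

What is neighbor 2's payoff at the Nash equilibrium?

21.42

∂u_i/∂c_i = α_i − 1, so neighbor i contributes w_i if α_i > 1, else 0.
α_i > 1 for i ∈ {2}; NE contributions (0, 14, 0), G = 14.
u_2 = (14 − 14) + 1.53·14 = 21.42.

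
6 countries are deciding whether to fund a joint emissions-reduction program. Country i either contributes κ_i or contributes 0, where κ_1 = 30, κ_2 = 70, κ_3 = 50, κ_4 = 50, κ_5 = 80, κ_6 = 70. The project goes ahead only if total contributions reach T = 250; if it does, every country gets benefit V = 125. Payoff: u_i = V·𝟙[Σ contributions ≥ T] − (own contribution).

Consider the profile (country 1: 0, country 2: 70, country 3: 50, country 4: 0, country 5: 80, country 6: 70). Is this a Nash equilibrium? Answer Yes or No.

Total = 270 ≥ 250: provided.
Country 1 (pledges 0, payoff 125): pledging 30 → total 300, payoff 95. No gain.
Country 2 (pledges 70, payoff 55): dropping to 0 → total 200, payoff 0. No gain.
Country 3 (pledges 50, payoff 75): dropping to 0 → total 220, payoff 0. No gain.
Country 4 (pledges 0, payoff 125): pledging 50 → total 320, payoff 75. No gain.
Country 5 (pledges 80, payoff 45): dropping to 0 → total 190, payoff 0. No gain.
Country 6 (pledges 70, payoff 55): dropping to 0 → total 200, payoff 0. No gain.

Yes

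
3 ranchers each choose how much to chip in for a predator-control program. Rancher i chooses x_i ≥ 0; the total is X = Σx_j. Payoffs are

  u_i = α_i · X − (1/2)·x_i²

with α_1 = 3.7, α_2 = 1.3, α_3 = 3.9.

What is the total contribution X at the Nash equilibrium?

Rancher i's FOC: ∂u_i/∂x_i = α_i − x_i = 0, so x_i* = α_i.
NE contributions = (3.7, 1.3, 3.9); X = 8.9.

8.9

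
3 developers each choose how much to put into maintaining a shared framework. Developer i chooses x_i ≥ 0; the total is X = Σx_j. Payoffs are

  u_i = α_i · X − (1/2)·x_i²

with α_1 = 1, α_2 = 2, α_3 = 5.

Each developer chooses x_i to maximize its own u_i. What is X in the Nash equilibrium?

8

Developer i's FOC: ∂u_i/∂x_i = α_i − x_i = 0, so x_i* = α_i.
NE contributions = (1, 2, 5); X = 8.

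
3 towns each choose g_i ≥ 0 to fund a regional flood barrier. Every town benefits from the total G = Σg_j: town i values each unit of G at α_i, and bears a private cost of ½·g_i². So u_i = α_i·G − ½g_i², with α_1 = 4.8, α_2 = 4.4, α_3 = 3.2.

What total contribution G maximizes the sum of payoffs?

37.2

Planner FOC: ∂(Σu_j)/∂g_i = (Σα_j) − g_i = 0, so g_i^SO = Σα_j = 12.4 for every i; G^SO = 37.2.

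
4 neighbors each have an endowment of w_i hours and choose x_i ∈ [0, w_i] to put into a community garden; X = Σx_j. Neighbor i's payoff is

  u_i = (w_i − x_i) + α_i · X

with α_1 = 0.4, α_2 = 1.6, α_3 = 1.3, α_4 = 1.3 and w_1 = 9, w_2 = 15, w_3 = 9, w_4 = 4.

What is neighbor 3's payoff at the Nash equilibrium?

∂u_i/∂x_i = α_i − 1, so neighbor i contributes w_i if α_i > 1, else 0.
α_i > 1 for i ∈ {2, 3, 4}; NE contributions (0, 15, 9, 4), X = 28.
u_3 = (9 − 9) + 1.3·28 = 36.4.

36.4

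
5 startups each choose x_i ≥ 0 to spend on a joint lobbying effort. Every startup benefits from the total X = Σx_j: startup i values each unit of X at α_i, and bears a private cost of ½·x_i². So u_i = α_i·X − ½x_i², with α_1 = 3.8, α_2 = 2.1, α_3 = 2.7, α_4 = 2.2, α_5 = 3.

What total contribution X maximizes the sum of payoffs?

Planner FOC: ∂(Σu_j)/∂x_i = (Σα_j) − x_i = 0, so x_i^SO = Σα_j = 13.8 for every i; X^SO = 69.

69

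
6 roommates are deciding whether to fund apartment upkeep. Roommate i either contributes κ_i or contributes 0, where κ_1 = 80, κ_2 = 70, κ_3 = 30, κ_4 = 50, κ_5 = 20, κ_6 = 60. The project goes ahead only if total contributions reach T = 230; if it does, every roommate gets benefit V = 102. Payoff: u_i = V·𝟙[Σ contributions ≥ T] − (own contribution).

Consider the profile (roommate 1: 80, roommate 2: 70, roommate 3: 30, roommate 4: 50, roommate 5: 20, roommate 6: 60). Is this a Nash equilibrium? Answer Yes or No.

No

Total = 310 ≥ 230: provided.
Roommate 1 (pledges 80, payoff 22): dropping to 0 → total 230, payoff 102. Profitable deviation.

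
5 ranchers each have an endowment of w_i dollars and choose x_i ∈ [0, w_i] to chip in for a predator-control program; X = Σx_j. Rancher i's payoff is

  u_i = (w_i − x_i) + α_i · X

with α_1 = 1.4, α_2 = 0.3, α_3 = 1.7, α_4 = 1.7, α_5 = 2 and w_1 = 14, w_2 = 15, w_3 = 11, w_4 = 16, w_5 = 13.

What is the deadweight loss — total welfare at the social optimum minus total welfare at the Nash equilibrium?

∂u_i/∂x_i = α_i − 1, so rancher i contributes w_i if α_i > 1, else 0.
α_i > 1 for i ∈ {1, 3, 4, 5}; NE contributions (14, 0, 11, 16, 13), X = 54.
W^NE = Σw_i − X^NE + (Σα_i)·X^NE = 69 + 6.1·54 = 398.4.
Planner: ∂(Σu_j)/∂x_i = Σα_j − 1 = 6.1 > 0, so everyone contributes w_i; X^SO = 69, W^SO = 69 + 6.1·69 = 489.9.
Deadweight loss = 91.5.

91.5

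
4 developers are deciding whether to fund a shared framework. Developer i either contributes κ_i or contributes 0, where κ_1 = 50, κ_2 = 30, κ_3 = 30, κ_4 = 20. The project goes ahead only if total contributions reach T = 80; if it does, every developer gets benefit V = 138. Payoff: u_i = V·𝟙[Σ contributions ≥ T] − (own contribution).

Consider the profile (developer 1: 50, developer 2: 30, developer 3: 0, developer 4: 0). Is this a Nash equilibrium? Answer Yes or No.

Yes

Total = 80 ≥ 80: provided.
Developer 1 (pledges 50, payoff 88): dropping to 0 → total 30, payoff 0. No gain.
Developer 2 (pledges 30, payoff 108): dropping to 0 → total 50, payoff 0. No gain.
Developer 3 (pledges 0, payoff 138): pledging 30 → total 110, payoff 108. No gain.
Developer 4 (pledges 0, payoff 138): pledging 20 → total 100, payoff 118. No gain.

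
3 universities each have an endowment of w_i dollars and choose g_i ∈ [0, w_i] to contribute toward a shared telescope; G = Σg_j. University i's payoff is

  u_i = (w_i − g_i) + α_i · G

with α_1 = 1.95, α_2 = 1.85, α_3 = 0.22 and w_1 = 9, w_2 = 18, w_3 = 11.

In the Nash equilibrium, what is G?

27

∂u_i/∂g_i = α_i − 1, so university i contributes w_i if α_i > 1, else 0.
α_i > 1 for i ∈ {1, 2}; NE contributions (9, 18, 0), G = 27.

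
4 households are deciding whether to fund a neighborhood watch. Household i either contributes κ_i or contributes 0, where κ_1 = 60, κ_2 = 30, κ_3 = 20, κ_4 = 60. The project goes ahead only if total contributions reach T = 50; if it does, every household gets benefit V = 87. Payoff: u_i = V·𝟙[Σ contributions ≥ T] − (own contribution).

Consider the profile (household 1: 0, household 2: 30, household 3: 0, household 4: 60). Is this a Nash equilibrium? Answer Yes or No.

No

Total = 90 ≥ 50: provided.
Household 1 (pledges 0, payoff 87): pledging 60 → total 150, payoff 27. No gain.
Household 2 (pledges 30, payoff 57): dropping to 0 → total 60, payoff 87. Profitable deviation.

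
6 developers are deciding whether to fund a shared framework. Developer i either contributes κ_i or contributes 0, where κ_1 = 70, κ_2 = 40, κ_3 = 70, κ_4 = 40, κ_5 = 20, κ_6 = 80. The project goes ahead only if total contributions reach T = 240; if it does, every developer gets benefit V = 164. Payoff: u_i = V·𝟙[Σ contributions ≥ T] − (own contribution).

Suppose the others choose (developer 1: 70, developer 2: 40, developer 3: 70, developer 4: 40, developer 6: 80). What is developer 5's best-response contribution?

Others' total = 300 ≥ 240; contributing adds cost 20 for no extra benefit.
Best response: 0.

0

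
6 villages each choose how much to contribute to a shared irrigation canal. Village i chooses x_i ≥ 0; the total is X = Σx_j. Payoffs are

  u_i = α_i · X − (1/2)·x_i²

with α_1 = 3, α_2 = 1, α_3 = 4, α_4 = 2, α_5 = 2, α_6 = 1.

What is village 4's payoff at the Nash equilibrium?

Village i's FOC: ∂u_i/∂x_i = α_i − x_i = 0, so x_i* = α_i.
NE contributions = (3, 1, 4, 2, 2, 1); X = 13.
u_4 = α_4·X − ½·(x_4)² = 2·13 − ½·2² = 24.

24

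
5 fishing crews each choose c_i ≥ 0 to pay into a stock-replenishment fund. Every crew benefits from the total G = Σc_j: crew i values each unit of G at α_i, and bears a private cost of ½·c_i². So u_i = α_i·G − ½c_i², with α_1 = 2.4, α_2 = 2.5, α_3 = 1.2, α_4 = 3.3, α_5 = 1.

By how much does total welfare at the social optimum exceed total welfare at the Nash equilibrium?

Crew i's FOC: ∂u_i/∂c_i = α_i − c_i = 0, so c_i* = α_i.
NE contributions = (2.4, 2.5, 1.2, 3.3, 1); G = 10.4.
W^NE = (Σα)·G − ½Σα_i² = 10.4² − ½·25.34 = 95.49.
Planner sets c_i = Σα_j = 10.4 for every i, so G^SO = 5·10.4 = 52.
W^SO = (Σα)·G^SO − ½·5·(Σα)² = (5/2)·10.4² = 270.4.
Deadweight loss = W^SO − W^NE = 174.91.

174.91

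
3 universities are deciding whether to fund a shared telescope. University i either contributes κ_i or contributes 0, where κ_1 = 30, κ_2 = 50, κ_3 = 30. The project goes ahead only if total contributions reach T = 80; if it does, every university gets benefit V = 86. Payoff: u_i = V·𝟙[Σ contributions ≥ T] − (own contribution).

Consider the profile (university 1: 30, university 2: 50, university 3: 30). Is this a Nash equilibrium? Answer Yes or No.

Total = 110 ≥ 80: provided.
University 1 (pledges 30, payoff 56): dropping to 0 → total 80, payoff 86. Profitable deviation.

No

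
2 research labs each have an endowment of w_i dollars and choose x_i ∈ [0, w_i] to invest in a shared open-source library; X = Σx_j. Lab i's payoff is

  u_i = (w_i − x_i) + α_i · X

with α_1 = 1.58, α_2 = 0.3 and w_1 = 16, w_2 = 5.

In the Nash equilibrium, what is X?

16

∂u_i/∂x_i = α_i − 1, so lab i contributes w_i if α_i > 1, else 0.
α_i > 1 for i ∈ {1}; NE contributions (16, 0), X = 16.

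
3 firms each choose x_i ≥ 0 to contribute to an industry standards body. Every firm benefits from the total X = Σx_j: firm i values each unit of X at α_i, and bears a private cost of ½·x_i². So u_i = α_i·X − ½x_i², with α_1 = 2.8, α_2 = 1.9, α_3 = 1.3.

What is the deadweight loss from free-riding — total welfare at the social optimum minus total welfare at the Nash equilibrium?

24.57

Firm i's FOC: ∂u_i/∂x_i = α_i − x_i = 0, so x_i* = α_i.
NE contributions = (2.8, 1.9, 1.3); X = 6.
W^NE = (Σα)·X − ½Σα_i² = 6² − ½·13.14 = 29.43.
Planner sets x_i = Σα_j = 6 for every i, so X^SO = 3·6 = 18.
W^SO = (Σα)·X^SO − ½·3·(Σα)² = (3/2)·6² = 54.
Deadweight loss = W^SO − W^NE = 24.57.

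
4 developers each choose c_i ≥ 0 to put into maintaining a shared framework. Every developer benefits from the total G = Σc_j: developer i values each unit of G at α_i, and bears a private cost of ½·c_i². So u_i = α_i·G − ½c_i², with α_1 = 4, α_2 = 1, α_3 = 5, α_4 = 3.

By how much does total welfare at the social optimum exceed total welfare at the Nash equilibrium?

Developer i's FOC: ∂u_i/∂c_i = α_i − c_i = 0, so c_i* = α_i.
NE contributions = (4, 1, 5, 3); G = 13.
W^NE = (Σα)·G − ½Σα_i² = 13² − ½·51 = 143.5.
Planner sets c_i = Σα_j = 13 for every i, so G^SO = 4·13 = 52.
W^SO = (Σα)·G^SO − ½·4·(Σα)² = (4/2)·13² = 338.
Deadweight loss = W^SO − W^NE = 194.5.

194.5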